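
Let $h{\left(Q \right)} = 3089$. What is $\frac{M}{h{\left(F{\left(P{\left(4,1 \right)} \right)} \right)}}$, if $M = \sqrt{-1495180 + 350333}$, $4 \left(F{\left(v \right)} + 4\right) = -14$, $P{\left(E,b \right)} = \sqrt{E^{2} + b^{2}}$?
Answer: $\frac{i \sqrt{1144847}}{3089} \approx 0.34638 i$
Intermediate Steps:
$F{\left(v \right)} = - \frac{15}{2}$ ($F{\left(v \right)} = -4 + \frac{1}{4} \left(-14\right) = -4 - \frac{7}{2} = - \frac{15}{2}$)
$M = i \sqrt{1144847}$ ($M = \sqrt{-1144847} = i \sqrt{1144847} \approx 1070.0 i$)
$\frac{M}{h{\left(F{\left(P{\left(4,1 \right)} \right)} \right)}} = \frac{i \sqrt{1144847}}{3089}$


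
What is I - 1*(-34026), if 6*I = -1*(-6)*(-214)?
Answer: 33812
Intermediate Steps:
I = -214 (I = (-1*(-6)*(-214))/6 = (6*(-214))/6 = (⅙)*(-1284) = -214)
I - 1*(-34026) = -214 - 1*(-34026) = -214 + 34026 = 33812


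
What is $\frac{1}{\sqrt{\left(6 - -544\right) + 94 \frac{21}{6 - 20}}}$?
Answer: $\frac{\sqrt{409}}{409} \approx 0.049447$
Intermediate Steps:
$\frac{1}{\sqrt{\left(6 - -544\right) + 94 \frac{21}{6 - 20}}} = \frac{1}{\sqrt{\left(6 + 544\right) + 94 \frac{21}{6 - 20}}} = \frac{1}{\sqrt{550 + 94 \frac{21}{-14}}} = \frac{1}{\sqrt{550 + 94 \cdot 21 \left(- \frac{1}{14}\right)}} = \frac{1}{\sqrt{550 + 94 \left(- \frac{3}{2}\right)}} = \frac{1}{\sqrt{550 - 141}} = \frac{1}{\sqrt{409}} = \frac{\sqrt{409}}{409}$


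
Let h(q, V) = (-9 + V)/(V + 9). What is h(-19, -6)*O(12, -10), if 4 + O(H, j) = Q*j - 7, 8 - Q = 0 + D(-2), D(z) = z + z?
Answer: 655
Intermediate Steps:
D(z) = 2*z
Q = 12 (Q = 8 - (0 + 2*(-2)) = 8 - (0 - 4) = 8 - 1*(-4) = 8 + 4 = 12)
h(q, V) = (-9 + V)/(9 + V)
O(H, j) = -11 + 12*j (O(H, j) = -4 + (12*j - 7) = -4 + (-7 + 12*j) = -11 + 12*j)
h(-19, -6)*O(12, -10) = ((-9 - 6)/(9 - 6))*(-11 + 12*(-10)) = (-15/3)*(-11 - 120) = ((⅓)*(-15))*(-131) = -5*(-131) = 655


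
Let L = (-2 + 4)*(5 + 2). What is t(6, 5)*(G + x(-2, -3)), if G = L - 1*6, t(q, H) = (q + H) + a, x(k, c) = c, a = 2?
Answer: 65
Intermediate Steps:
L = 14 (L = 2*7 = 14)
t(q, H) = 2 + H + q (t(q, H) = (q + H) + 2 = (H + q) + 2 = 2 + H + q)
G = 8 (G = 14 - 1*6 = 14 - 6 = 8)
t(6, 5)*(G + x(-2, -3)) = (2 + 5 + 6)*(8 - 3) = 13*5 = 65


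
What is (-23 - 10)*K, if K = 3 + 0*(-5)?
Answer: -99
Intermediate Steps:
K = 3 (K = 3 + 0 = 3)
(-23 - 10)*K = (-23 - 10)*3 = -33*3 = -99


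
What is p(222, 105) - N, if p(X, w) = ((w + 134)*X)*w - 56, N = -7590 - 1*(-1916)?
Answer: 5576708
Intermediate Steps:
N = -5674 (N = -7590 + 1916 = -5674)
p(X, w) = -56 + X*w*(134 + w) (p(X, w) = ((134 + w)*X)*w - 56 = (X*(134 + w))*w - 56 = X*w*(134 + w) - 56 = -56 + X*w*(134 + w))
p(222, 105) - N = (-56 + 222*105² + 134*222*105) - 1*(-5674) = (-56 + 222*11025 + 3123540) + 5674 = (-56 + 2447550 + 3123540) + 5674 = 5571034 + 5674 = 5576708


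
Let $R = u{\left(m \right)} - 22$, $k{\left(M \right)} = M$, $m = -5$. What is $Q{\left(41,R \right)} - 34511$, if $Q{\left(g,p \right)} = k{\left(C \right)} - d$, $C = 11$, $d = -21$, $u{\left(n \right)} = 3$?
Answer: $-34479$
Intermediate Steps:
$R = -19$ ($R = 3 - 22 = -19$)
$Q{\left(g,p \right)} = 32$ ($Q{\left(g,p \right)} = 11 - -21 = 11 + 21 = 32$)
$Q{\left(41,R \right)} - 34511 = 32 - 34511 = -34479$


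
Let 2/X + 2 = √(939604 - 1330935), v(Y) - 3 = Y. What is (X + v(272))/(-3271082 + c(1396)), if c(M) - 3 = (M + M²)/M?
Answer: -107617121/1279541005470 + I*√391331/639770502735 ≈ -8.4106e-5 + 9.778e-10*I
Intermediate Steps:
v(Y) = 3 + Y
X = 2/(-2 + I*√391331) (X = 2/(-2 + √(939604 - 1330935)) = 2/(-2 + √(-391331)) = 2/(-2 + I*√391331) ≈ -1.0221e-5 - 0.0031971*I)
c(M) = 3 + (M + M²)/M
(X + v(272))/(-3271082 + c(1396)) = ((-4/391335 - 2*I*√391331/391335) + (3 + 272))/(-3271082 + (4 + 1396)) = ((-4/391335 - 2*I*√391331/391335) + 275)/(-3271082 + 1400) = (107617121/391335 - 2*I*√391331/391335)/(-3269682) = (107617121/391335 - 2*I*√391331/391335)*(-1/3269682) = -107617121/1279541005470 + I*√391331/639770502735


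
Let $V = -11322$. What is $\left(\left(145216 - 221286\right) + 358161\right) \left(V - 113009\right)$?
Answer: $-35072656121$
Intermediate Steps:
$\left(\left(145216 - 221286\right) + 358161\right) \left(V - 113009\right) = \left(\left(145216 - 221286\right) + 358161\right) \left(-11322 - 113009\right) = \left(-76070 + 358161\right) \left(-124331\right) = 282091 \left(-124331\right) = -35072656121$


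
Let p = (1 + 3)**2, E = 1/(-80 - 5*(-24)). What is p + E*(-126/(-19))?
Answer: 6143/380 ≈ 16.166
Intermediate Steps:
E = 1/40 (E = 1/(-80 + 120) = 1/40 ≈ 0.025000)
p = 16 (p = 4**2 = 16)
p + E*(-126/(-19)) = 16 + (-126/(-19))/40 = 16 + (-126*(-1/19))/40 = 16 + (1/40)*(126/19) = 16 + 63/380 = 6143/380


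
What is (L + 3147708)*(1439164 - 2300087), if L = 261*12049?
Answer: -5417355394731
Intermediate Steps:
L = 3144789
(L + 3147708)*(1439164 - 2300087) = (3144789 + 3147708)*(1439164 - 2300087) = 6292497*(-860923) = -5417355394731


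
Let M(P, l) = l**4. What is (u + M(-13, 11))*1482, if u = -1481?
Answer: 19503120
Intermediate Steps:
(u + M(-13, 11))*1482 = (-1481 + 11**4)*1482 = (-1481 + 14641)*1482 = 13160*1482 = 19503120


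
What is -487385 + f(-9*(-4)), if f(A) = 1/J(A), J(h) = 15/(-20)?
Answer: -1462159/3 ≈ -4.8739e+5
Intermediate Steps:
J(h) = -3/4 (J(h) = 15*(-1/20) = -3/4)
f(A) = -4/3 (f(A) = 1/(-3/4) = -4/3)
-487385 + f(-9*(-4)) = -487385 - 4/3 = -1462159/3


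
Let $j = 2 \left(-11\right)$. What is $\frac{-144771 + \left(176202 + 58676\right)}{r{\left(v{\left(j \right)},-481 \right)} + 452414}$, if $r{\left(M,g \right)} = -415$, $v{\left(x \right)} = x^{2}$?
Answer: $\frac{90107}{451999} \approx 0.19935$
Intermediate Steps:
$j = -22$
$\frac{-144771 + \left(176202 + 58676\right)}{r{\left(v{\left(j \right)},-481 \right)} + 452414} = \frac{-144771 + \left(176202 + 58676\right)}{-415 + 452414} = \frac{-144771 + 234878}{451999} = 90107 \cdot \frac{1}{451999} = \frac{90107}{451999}$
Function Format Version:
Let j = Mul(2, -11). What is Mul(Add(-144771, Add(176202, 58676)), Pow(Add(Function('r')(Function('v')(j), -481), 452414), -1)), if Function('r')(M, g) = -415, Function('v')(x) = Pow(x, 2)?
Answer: Rational(90107, 451999) ≈ 0.19935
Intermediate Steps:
j = -22
Mul(Add(-144771, Add(176202, 58676)), Pow(Add(Function('r')(Function('v')(j), -481), 452414), -1)) = Mul(Add(-144771, Add(176202, 58676)), Pow(Add(-415, 452414), -1)) = Mul(Add(-144771, 234878), Pow(451999, -1)) = Mul(90107, Rational(1, 451999)) = Rational(90107, 451999)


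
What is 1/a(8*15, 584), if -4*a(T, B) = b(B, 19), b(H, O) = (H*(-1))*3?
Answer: 1/438 ≈ 0.0022831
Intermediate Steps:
b(H, O) = -3*H (b(H, O) = -H*3 = -3*H)
a(T, B) = 3*B/4 (a(T, B) = -(-3)*B/4 = 3*B/4)
1/a(8*15, 584) = 1/((3/4)*584) = 1/438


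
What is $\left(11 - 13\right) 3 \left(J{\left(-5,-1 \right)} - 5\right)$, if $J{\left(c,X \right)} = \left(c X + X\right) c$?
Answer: $150$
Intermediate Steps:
$J{\left(c,X \right)} = c \left(X + X c\right)$ ($J{\left(c,X \right)} = \left(X c + X\right) c = \left(X + X c\right) c = c \left(X + X c\right)$)
$\left(11 - 13\right) 3 \left(J{\left(-5,-1 \right)} - 5\right) = \left(11 - 13\right) 3 \left(\left(-1\right) \left(-5\right) \left(1 - 5\right) - 5\right) = - 2 \cdot 3 \left(\left(-1\right) \left(-5\right) \left(-4\right) - 5\right) = - 2 \cdot 3 \left(-20 - 5\right) = - 2 \cdot 3 \left(-25\right) = \left(-2\right) \left(-75\right) = 150$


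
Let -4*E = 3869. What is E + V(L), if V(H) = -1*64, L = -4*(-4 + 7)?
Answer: -4125/4 ≈ -1031.3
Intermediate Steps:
E = -3869/4 (E = -¼*3869 = -3869/4 ≈ -967.25)
L = -12 (L = -4*3 = -12)
V(H) = -64
E + V(L) = -3869/4 - 64 = -4125/4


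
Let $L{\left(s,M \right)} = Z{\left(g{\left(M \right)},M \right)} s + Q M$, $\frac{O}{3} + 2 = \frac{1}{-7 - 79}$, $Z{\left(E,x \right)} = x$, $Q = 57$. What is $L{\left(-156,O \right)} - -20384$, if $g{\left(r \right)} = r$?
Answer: $\frac{1804405}{86} \approx 20981.0$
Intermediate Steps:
$O = - \frac{519}{86}$ ($O = -6 + \frac{3}{-7 - 79} = -6 + \frac{3}{-86} = -6 + 3 \left(- \frac{1}{86}\right) = -6 - \frac{3}{86} = - \frac{519}{86} \approx -6.0349$)
$L{\left(s,M \right)} = 57 M + M s$ ($L{\left(s,M \right)} = M s + 57 M = 57 M + M s$)
$L{\left(-156,O \right)} - -20384 = - \frac{519 \left(57 - 156\right)}{86} - -20384 = \left(- \frac{519}{86}\right) \left(-99\right) + 20384 = \frac{51381}{86} + 20384 = \frac{1804405}{86}$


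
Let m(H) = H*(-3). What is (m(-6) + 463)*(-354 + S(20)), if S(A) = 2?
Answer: -169312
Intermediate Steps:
m(H) = -3*H
(m(-6) + 463)*(-354 + S(20)) = (-3*(-6) + 463)*(-354 + 2) = (18 + 463)*(-352) = 481*(-352) = -169312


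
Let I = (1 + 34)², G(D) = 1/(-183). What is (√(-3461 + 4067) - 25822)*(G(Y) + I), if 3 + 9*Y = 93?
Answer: -5788621028/183 + 224174*√606/183 ≈ -3.1602e+7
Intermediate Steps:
Y = 10 (Y = -⅓ + (⅑)*93 = -⅓ + 31/3 = 10)
G(D) = -1/183
I = 1225 (I = 35² = 1225)
(√(-3461 + 4067) - 25822)*(G(Y) + I) = (√(-3461 + 4067) - 25822)*(-1/183 + 1225) = (√606 - 25822)*(224174/183) = (-25822 + √606)*(224174/183) = -5788621028/183 + 224174*√606/183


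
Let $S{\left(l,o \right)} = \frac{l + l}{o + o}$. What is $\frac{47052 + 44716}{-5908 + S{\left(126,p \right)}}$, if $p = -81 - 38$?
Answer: $- \frac{780028}{50227} \approx -15.53$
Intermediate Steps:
$p = -119$ ($p = -81 - 38 = -119$)
$S{\left(l,o \right)} = \frac{l}{o}$ ($S{\left(l,o \right)} = \frac{2 l}{2 o} = 2 l \frac{1}{2 o} = \frac{l}{o}$)
$\frac{47052 + 44716}{-5908 + S{\left(126,p \right)}} = \frac{47052 + 44716}{-5908 + \frac{126}{-119}} = \frac{91768}{-5908 + 126 \left(- \frac{1}{119}\right)} = \frac{91768}{-5908 - \frac{18}{17}} = \frac{91768}{- \frac{100454}{17}} = 91768 \left(- \frac{17}{100454}\right) = - \frac{780028}{50227}$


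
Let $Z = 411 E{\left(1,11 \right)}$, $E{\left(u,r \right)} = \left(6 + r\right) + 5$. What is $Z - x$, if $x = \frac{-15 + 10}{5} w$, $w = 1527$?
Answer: $10569$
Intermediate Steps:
$E{\left(u,r \right)} = 11 + r$
$Z = 9042$ ($Z = 411 \left(11 + 11\right) = 411 \cdot 22 = 9042$)
$x = -1527$ ($x = \frac{-15 + 10}{5} \cdot 1527 = \left(-5\right) \frac{1}{5} \cdot 1527 = \left(-1\right) 1527 = -1527$)
$Z - x = 9042 - -1527 = 9042 + 1527 = 10569$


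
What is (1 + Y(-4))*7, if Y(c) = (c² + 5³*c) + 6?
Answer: -3339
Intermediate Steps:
Y(c) = 6 + c² + 125*c (Y(c) = (c² + 125*c) + 6 = 6 + c² + 125*c)
(1 + Y(-4))*7 = (1 + (6 + (-4)² + 125*(-4)))*7 = (1 + (6 + 16 - 500))*7 = (1 - 478)*7 = -477*7 = -3339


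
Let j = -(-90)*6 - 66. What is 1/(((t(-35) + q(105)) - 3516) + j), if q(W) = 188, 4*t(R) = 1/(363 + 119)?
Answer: -1928/5502511 ≈ -0.00035039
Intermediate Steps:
t(R) = 1/1928 (t(R) = 1/(4*(363 + 119)) = (¼)/482 = (¼)*(1/482) = 1/1928)
j = 474 (j = -45*(-12) - 66 = 540 - 66 = 474)
1/(((t(-35) + q(105)) - 3516) + j) = 1/(((1/1928 + 188) - 3516) + 474) = 1/((362465/1928 - 3516) + 474) = 1/(-6416383/1928 + 474) = 1/(-5502511/1928) = -1928/5502511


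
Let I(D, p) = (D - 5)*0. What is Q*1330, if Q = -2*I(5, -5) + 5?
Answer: 6650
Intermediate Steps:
I(D, p) = 0 (I(D, p) = (-5 + D)*0 = 0)
Q = 5 (Q = -2*0 + 5 = 0 + 5 = 5)
Q*1330 = 5*1330 = 6650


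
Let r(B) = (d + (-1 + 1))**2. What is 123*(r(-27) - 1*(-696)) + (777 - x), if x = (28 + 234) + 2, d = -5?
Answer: 89196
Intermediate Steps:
r(B) = 25 (r(B) = (-5 + (-1 + 1))**2 = (-5 + 0)**2 = (-5)**2 = 25)
x = 264 (x = 262 + 2 = 264)
123*(r(-27) - 1*(-696)) + (777 - x) = 123*(25 - 1*(-696)) + (777 - 1*264) = 123*(25 + 696) + (777 - 264) = 123*721 + 513 = 88683 + 513 = 89196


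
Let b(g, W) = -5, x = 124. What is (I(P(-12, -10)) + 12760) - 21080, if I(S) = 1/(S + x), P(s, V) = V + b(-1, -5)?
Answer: -906879/109 ≈ -8320.0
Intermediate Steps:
P(s, V) = -5 + V (P(s, V) = V - 5 = -5 + V)
I(S) = 1/(124 + S) (I(S) = 1/(S + 124) = 1/(124 + S))
(I(P(-12, -10)) + 12760) - 21080 = (1/(124 + (-5 - 10)) + 12760) - 21080 = (1/(124 - 15) + 12760) - 21080 = (1/109 + 12760) - 21080 = 1390841/109 - 21080 = -906879/109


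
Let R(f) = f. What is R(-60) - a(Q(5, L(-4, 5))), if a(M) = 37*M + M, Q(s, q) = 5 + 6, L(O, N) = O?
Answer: -478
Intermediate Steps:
Q(s, q) = 11
a(M) = 38*M
R(-60) - a(Q(5, L(-4, 5))) = -60 - 38*11 = -60 - 1*418 = -60 - 418 = -478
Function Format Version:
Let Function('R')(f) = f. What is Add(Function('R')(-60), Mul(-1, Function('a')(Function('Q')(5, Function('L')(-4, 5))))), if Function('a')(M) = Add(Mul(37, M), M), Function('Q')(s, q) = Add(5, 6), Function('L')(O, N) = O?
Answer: -478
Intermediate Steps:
Function('Q')(s, q) = 11
Function('a')(M) = Mul(38, M)
Add(Function('R')(-60), Mul(-1, Function('a')(Function('Q')(5, Function('L')(-4, 5))))) = Add(-60, Mul(-1, Mul(38, 11))) = Add(-60, Mul(-1, 418)) = Add(-60, -418) = -478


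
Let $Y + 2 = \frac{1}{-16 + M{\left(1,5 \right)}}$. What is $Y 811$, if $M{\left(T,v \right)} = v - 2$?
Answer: $- \frac{21897}{13} \approx -1684.4$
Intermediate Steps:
$M{\left(T,v \right)} = -2 + v$
$Y = - \frac{27}{13}$ ($Y = -2 + \frac{1}{-16 + \left(-2 + 5\right)} = -2 + \frac{1}{-16 + 3} = -2 + \frac{1}{-13} = -2 - \frac{1}{13} = - \frac{27}{13} \approx -2.0769$)
$Y 811 = \left(- \frac{27}{13}\right) 811 = - \frac{21897}{13}$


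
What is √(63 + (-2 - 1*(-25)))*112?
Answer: 112*√86 ≈ 1038.6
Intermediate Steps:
√(63 + (-2 - 1*(-25)))*112 = √(63 + (-2 + 25))*112 = √(63 + 23)*112 = √86*112 = 112*√86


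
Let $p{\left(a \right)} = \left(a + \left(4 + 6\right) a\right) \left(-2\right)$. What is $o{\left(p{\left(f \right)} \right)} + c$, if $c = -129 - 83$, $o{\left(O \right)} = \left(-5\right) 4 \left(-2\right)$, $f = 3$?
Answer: $-172$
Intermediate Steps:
$p{\left(a \right)} = - 22 a$ ($p{\left(a \right)} = \left(a + 10 a\right) \left(-2\right) = 11 a \left(-2\right) = - 22 a$)
$o{\left(O \right)} = 40$ ($o{\left(O \right)} = \left(-20\right) \left(-2\right) = 40$)
$c = -212$ ($c = -129 - 83 = -212$)
$o{\left(p{\left(f \right)} \right)} + c = 40 - 212 = -172$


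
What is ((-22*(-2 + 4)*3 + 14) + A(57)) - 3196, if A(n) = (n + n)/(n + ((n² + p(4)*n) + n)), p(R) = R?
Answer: -208780/63 ≈ -3314.0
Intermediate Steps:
A(n) = 2*n/(n² + 6*n) (A(n) = (n + n)/(n + ((n² + 4*n) + n)) = (2*n)/(n + (n² + 5*n)) = (2*n)/(n² + 6*n) = 2*n/(n² + 6*n))
((-22*(-2 + 4)*3 + 14) + A(57)) - 3196 = ((-22*(-2 + 4)*3 + 14) + 2/(6 + 57)) - 3196 = ((-44*3 + 14) + 2/63) - 3196 = ((-22*6 + 14) + 2*(1/63)) - 3196 = ((-132 + 14) + 2/63) - 3196 = (-118 + 2/63) - 3196 = -7432/63 - 3196 = -208780/63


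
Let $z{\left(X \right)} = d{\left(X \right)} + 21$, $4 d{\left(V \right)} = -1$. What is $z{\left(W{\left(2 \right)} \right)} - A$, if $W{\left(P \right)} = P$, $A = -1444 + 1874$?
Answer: $- \frac{1637}{4} \approx -409.25$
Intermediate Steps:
$A = 430$
$d{\left(V \right)} = - \frac{1}{4}$ ($d{\left(V \right)} = \frac{1}{4} \left(-1\right) = - \frac{1}{4}$)
$z{\left(X \right)} = \frac{83}{4}$ ($z{\left(X \right)} = - \frac{1}{4} + 21 = \frac{83}{4}$)
$z{\left(W{\left(2 \right)} \right)} - A = \frac{83}{4} - 430 = - \frac{1637}{4}$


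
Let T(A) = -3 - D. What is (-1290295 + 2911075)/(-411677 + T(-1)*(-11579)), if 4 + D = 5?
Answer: -540260/121787 ≈ -4.4361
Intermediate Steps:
D = 1 (D = -4 + 5 = 1)
T(A) = -4 (T(A) = -3 - 1*1 = -3 - 1 = -4)
(-1290295 + 2911075)/(-411677 + T(-1)*(-11579)) = (-1290295 + 2911075)/(-411677 - 4*(-11579)) = 1620780/(-411677 + 46316) = 1620780/(-365361) = 1620780*(-1/365361) = -540260/121787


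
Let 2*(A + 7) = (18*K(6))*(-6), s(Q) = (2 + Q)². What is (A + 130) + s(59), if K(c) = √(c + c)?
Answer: 3844 - 108*√3 ≈ 3656.9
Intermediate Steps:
K(c) = √2*√c (K(c) = √(2*c) = √2*√c)
A = -7 - 108*√3 (A = -7 + ((18*(√2*√6))*(-6))/2 = -7 + ((18*(2*√3))*(-6))/2 = -7 + ((36*√3)*(-6))/2 = -7 + (-216*√3)/2 = -7 - 108*√3 ≈ -194.06)
(A + 130) + s(59) = ((-7 - 108*√3) + 130) + (2 + 59)² = (123 - 108*√3) + 61² = (123 - 108*√3) + 3721 = 3844 - 108*√3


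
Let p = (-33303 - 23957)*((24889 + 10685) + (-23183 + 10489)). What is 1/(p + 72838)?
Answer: -1/1310035962 ≈ -7.6334e-10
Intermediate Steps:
p = -1310108800 (p = -57260*(35574 - 12694) = -57260*22880 = -1310108800)
1/(p + 72838) = 1/(-1310108800 + 72838) = 1/(-1310035962) = -1/1310035962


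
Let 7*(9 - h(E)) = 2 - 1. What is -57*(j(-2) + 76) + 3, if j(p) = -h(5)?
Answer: -26769/7 ≈ -3824.1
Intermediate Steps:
h(E) = 62/7 (h(E) = 9 - (2 - 1)/7 = 9 - ⅐*1 = 9 - ⅐ = 62/7)
j(p) = -62/7 (j(p) = -1*62/7 = -62/7)
-57*(j(-2) + 76) + 3 = -57*(-62/7 + 76) + 3 = -57*470/7 + 3 = -26790/7 + 3 = -26769/7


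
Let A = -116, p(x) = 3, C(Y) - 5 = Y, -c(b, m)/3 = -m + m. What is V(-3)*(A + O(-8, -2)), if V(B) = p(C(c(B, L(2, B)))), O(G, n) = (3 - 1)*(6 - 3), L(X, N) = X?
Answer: -330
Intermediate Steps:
c(b, m) = 0 (c(b, m) = -3*(-m + m) = -3*0 = 0)
C(Y) = 5 + Y
O(G, n) = 6 (O(G, n) = 2*3 = 6)
V(B) = 3
V(-3)*(A + O(-8, -2)) = 3*(-116 + 6) = 3*(-110) = -330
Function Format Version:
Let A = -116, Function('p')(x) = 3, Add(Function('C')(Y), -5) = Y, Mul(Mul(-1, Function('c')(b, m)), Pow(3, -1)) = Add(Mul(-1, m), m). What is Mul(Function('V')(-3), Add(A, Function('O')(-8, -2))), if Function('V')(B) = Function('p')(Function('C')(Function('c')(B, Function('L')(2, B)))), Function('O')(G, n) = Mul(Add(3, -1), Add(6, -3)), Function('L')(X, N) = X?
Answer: -330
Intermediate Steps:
Function('c')(b, m) = 0 (Function('c')(b, m) = Mul(-3, Add(Mul(-1, m), m)) = Mul(-3, 0) = 0)
Function('C')(Y) = Add(5, Y)
Function('O')(G, n) = 6 (Function('O')(G, n) = Mul(2, 3) = 6)
Function('V')(B) = 3
Mul(Function('V')(-3), Add(A, Function('O')(-8, -2))) = Mul(3, Add(-116, 6)) = Mul(3, -110) = -330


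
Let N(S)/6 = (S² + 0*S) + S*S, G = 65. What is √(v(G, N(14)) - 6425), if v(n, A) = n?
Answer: 2*I*√1590 ≈ 79.75*I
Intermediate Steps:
N(S) = 12*S² (N(S) = 6*((S² + 0*S) + S*S) = 6*((S² + 0) + S²) = 6*(S² + S²) = 6*(2*S²) = 12*S²)
√(v(G, N(14)) - 6425) = √(65 - 6425) = √(-6360) = 2*I*√1590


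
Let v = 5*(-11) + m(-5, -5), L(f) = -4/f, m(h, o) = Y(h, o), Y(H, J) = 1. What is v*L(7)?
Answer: 216/7 ≈ 30.857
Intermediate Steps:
m(h, o) = 1
v = -54 (v = 5*(-11) + 1 = -55 + 1 = -54)
v*L(7) = -(-216)/7 = -54*(-4/7) = 216/7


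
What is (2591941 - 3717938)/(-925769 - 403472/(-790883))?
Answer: 890531885351/732174560555 ≈ 1.2163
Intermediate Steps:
(2591941 - 3717938)/(-925769 - 403472/(-790883)) = -1125997/(-925769 - 403472*(-1/790883)) = -1125997/(-925769 + 403472/790883) = -1125997/(-732174560555/790883) = -1125997*(-790883/732174560555) = 890531885351/732174560555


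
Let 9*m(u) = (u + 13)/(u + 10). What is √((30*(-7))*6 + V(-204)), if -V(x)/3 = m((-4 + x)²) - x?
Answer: I*√31555841459142/129822 ≈ 43.27*I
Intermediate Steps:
m(u) = (13 + u)/(9*(10 + u)) (m(u) = ((u + 13)/(u + 10))/9 = ((13 + u)/(10 + u))/9 = (13 + u)/(9*(10 + u)))
V(x) = 3*x - (13 + (-4 + x)²)/(3*(10 + (-4 + x)²)) (V(x) = -3*((13 + (-4 + x)²)/(9*(10 + (-4 + x)²)) - x) = -3*(-x + (13 + (-4 + x)²)/(9*(10 + (-4 + x)²))) = 3*x - (13 + (-4 + x)²)/(3*(10 + (-4 + x)²)))
√((30*(-7))*6 + V(-204)) = √((30*(-7))*6 + (-13 - (-4 - 204)² + 9*(-204)*(10 + (-4 - 204)²))/(3*(10 + (-4 - 204)²))) = √(-210*6 + (-13 - 1*(-208)² + 9*(-204)*(10 + (-208)²))/(3*(10 + (-208)²))) = √(-1260 + (-13 - 1*43264 + 9*(-204)*(10 + 43264))/(3*(10 + 43264))) = √(-1260 + (⅓)*(-13 - 43264 + 9*(-204)*43274)/43274) = √(-1260 + (⅓)*(1/43274)*(-13 - 43264 - 79451064)) = √(-1260 + (⅓)*(1/43274)*(-79494341)) = √(-1260 - 79494341/129822) = √(-243070061/129822) = I*√31555841459142/129822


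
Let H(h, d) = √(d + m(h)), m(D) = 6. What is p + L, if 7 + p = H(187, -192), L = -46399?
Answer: -46406 + I*√186 ≈ -46406.0 + 13.638*I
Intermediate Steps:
H(h, d) = √(6 + d) (H(h, d) = √(d + 6) = √(6 + d))
p = -7 + I*√186 (p = -7 + √(6 - 192) = -7 + √(-186) = -7 + I*√186 ≈ -7.0 + 13.638*I)
p + L = (-7 + I*√186) - 46399 = -46406 + I*√186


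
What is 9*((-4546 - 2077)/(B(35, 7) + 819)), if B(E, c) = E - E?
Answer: -6623/91 ≈ -72.780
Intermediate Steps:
B(E, c) = 0
9*((-4546 - 2077)/(B(35, 7) + 819)) = 9*((-4546 - 2077)/(0 + 819)) = 9*(-6623/819) = -6623/91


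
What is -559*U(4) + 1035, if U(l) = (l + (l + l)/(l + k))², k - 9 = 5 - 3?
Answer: -2351941/225 ≈ -10453.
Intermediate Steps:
k = 11 (k = 9 + (5 - 3) = 9 + 2 = 11)
U(l) = (l + 2*l/(11 + l))² (U(l) = (l + (l + l)/(l + 11))² = (l + (2*l)/(11 + l))² = (l + 2*l/(11 + l))²)
-559*U(4) + 1035 = -559*4²*(13 + 4)²/(11 + 4)² + 1035 = -8944*17²/15² + 1035 = -8944*289/225 + 1035 = -559*4624/225 + 1035 = -2584816/225 + 1035 = -2351941/225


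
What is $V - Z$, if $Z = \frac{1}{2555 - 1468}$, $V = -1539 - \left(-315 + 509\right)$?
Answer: $- \frac{1883772}{1087} \approx -1733.0$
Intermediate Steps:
$V = -1733$ ($V = -1539 - 194 = -1733$)
$Z = \frac{1}{1087} \approx 0.00091996$
$V - Z = -1733 - \frac{1}{1087} = - \frac{1883772}{1087}$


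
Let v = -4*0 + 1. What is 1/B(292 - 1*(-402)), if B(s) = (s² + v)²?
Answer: 1/231974199769 ≈ 4.3108e-12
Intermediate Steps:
v = 1 (v = 0 + 1 = 1)
B(s) = (1 + s²)² (B(s) = (s² + 1)² = (1 + s²)²)
1/B(292 - 1*(-402)) = 1/((1 + (292 - 1*(-402))²)²) = 1/((1 + (292 + 402)²)²) = 1/((1 + 694²)²) = 1/((1 + 481636)²) = 1/(481637²) = 1/231974199769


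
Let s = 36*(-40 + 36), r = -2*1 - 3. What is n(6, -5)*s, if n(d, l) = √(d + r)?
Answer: -144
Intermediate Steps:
r = -5 (r = -2 - 3 = -5)
s = -144 (s = 36*(-4) = -144)
n(d, l) = √(-5 + d) (n(d, l) = √(d - 5) = √(-5 + d))
n(6, -5)*s = √(-5 + 6)*(-144) = √1*(-144) = 1*(-144) = -144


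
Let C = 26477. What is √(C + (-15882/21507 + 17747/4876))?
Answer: 3*√898790377856800173/17478022 ≈ 162.73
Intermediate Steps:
√(C + (-15882/21507 + 17747/4876)) = √(26477 + (-15882/21507 + 17747/4876)) = √(26477 + (-15882*1/21507 + 17747*(1/4876))) = √(26477 + (-5294/7169 + 17747/4876)) = √(26477 + 101414699/34956044) = √(925632591687/34956044) = 3*√898790377856800173/17478022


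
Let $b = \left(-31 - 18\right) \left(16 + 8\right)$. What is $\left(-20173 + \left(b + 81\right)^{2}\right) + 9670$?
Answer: $1188522$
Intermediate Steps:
$b = -1176$ ($b = \left(-49\right) 24 = -1176$)
$\left(-20173 + \left(b + 81\right)^{2}\right) + 9670 = \left(-20173 + \left(-1176 + 81\right)^{2}\right) + 9670 = \left(-20173 + \left(-1095\right)^{2}\right) + 9670 = \left(-20173 + 1199025\right) + 9670 = 1178852 + 9670 = 1188522$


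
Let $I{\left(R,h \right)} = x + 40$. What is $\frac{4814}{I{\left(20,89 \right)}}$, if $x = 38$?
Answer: $\frac{2407}{39} \approx 61.718$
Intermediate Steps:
$I{\left(R,h \right)} = 78$ ($I{\left(R,h \right)} = 38 + 40 = 78$)
$\frac{4814}{I{\left(20,89 \right)}} = \frac{4814}{78} = 4814 \cdot \frac{1}{78} = \frac{2407}{39}$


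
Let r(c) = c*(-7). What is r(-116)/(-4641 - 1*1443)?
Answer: -203/1521 ≈ -0.13346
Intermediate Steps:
r(c) = -7*c
r(-116)/(-4641 - 1*1443) = (-7*(-116))/(-4641 - 1*1443) = 812/(-4641 - 1443) = 812/(-6084) = 812*(-1/6084) = -203/1521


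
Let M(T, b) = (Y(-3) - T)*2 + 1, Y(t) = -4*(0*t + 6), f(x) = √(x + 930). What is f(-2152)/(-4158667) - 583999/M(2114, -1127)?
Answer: 583999/4275 - I*√1222/4158667 ≈ 136.61 - 8.4058e-6*I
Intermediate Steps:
f(x) = √(930 + x)
Y(t) = -24 (Y(t) = -4*(0 + 6) = -4*6 = -24)
M(T, b) = -47 - 2*T (M(T, b) = (-24 - T)*2 + 1 = (-48 - 2*T) + 1 = -47 - 2*T)
f(-2152)/(-4158667) - 583999/M(2114, -1127) = √(930 - 2152)/(-4158667) - 583999/(-47 - 2*2114) = √(-1222)*(-1/4158667) - 583999/(-47 - 4228) = (I*√1222)*(-1/4158667) - 583999/(-4275) = -I*√1222/4158667 - 583999*(-1/4275) = -I*√1222/4158667 + 583999/4275 = 583999/4275 - I*√1222/4158667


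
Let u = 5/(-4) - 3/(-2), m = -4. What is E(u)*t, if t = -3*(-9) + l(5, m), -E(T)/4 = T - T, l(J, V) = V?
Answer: 0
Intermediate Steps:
u = 1/4 (u = 5*(-1/4) - 3*(-1/2) = -5/4 + 3/2 = 1/4 ≈ 0.25000)
E(T) = 0 (E(T) = -4*(T - T) = -4*0 = 0)
t = 23 (t = -3*(-9) - 4 = 27 - 4 = 23)
E(u)*t = 0*23 = 0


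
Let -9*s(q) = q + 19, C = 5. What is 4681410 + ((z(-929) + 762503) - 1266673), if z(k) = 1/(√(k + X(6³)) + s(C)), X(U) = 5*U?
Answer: 5409525824/1295 + 9*√151/1295 ≈ 4.1772e+6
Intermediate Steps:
s(q) = -19/9 - q/9 (s(q) = -(q + 19)/9 = -(19 + q)/9 = -19/9 - q/9)
z(k) = 1/(-8/3 + √(1080 + k)) (z(k) = 1/(√(k + 5*6³) + (-19/9 - ⅑*5)) = 1/(√(k + 5*216) + (-19/9 - 5/9)) = 1/(√(k + 1080) - 8/3) = 1/(√(1080 + k) - 8/3) = 1/(-8/3 + √(1080 + k)))
4681410 + ((z(-929) + 762503) - 1266673) = 4681410 + ((3/(-8 + 3*√(1080 - 929)) + 762503) - 1266673) = 4681410 + ((3/(-8 + 3*√151) + 762503) - 1266673) = 4681410 + ((762503 + 3/(-8 + 3*√151)) - 1266673) = 4681410 + (-504170 + 3/(-8 + 3*√151)) = 4177240 + 3/(-8 + 3*√151)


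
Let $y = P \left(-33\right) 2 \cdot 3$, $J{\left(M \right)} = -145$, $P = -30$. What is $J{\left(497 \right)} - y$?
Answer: $-6085$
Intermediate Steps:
$y = 5940$ ($y = \left(-30\right) \left(-33\right) 2 \cdot 3 = 990 \cdot 6 = 5940$)
$J{\left(497 \right)} - y = -145 - 5940 = -6085$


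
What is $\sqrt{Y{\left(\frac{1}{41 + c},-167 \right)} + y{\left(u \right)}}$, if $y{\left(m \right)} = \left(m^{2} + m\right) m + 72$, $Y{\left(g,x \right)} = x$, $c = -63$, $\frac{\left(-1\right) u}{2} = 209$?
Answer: $i \sqrt{72860003} \approx 8535.8 i$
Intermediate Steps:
$u = -418$ ($u = \left(-2\right) 209 = -418$)
$y{\left(m \right)} = 72 + m \left(m + m^{2}\right)$ ($y{\left(m \right)} = \left(m + m^{2}\right) m + 72 = m \left(m + m^{2}\right) + 72 = 72 + m \left(m + m^{2}\right)$)
$\sqrt{Y{\left(\frac{1}{41 + c},-167 \right)} + y{\left(u \right)}} = \sqrt{-167 + \left(72 + \left(-418\right)^{2} + \left(-418\right)^{3}\right)} = \sqrt{-167 + \left(72 + 174724 - 73034632\right)} = \sqrt{-167 - 72859836} = \sqrt{-72860003} = i \sqrt{72860003}$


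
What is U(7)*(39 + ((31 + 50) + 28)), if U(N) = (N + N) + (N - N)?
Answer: 2072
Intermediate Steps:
U(N) = 2*N (U(N) = 2*N + 0 = 2*N)
U(7)*(39 + ((31 + 50) + 28)) = (2*7)*(39 + ((31 + 50) + 28)) = 14*(39 + (81 + 28)) = 14*(39 + 109) = 14*148 = 2072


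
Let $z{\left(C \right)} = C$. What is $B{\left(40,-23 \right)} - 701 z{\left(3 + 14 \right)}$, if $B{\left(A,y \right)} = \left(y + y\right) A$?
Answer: $-13757$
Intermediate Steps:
$B{\left(A,y \right)} = 2 A y$ ($B{\left(A,y \right)} = 2 y A = 2 A y$)
$B{\left(40,-23 \right)} - 701 z{\left(3 + 14 \right)} = 2 \cdot 40 \left(-23\right) - 701 \left(3 + 14\right) = -1840 - 11917 = -13757$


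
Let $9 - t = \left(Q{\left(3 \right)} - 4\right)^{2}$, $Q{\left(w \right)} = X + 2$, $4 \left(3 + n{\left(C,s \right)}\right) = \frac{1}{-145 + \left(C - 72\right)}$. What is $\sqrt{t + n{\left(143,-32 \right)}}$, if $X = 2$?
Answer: $\frac{5 \sqrt{5254}}{148} \approx 2.4488$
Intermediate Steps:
$n{\left(C,s \right)} = -3 + \frac{1}{4 \left(-217 + C\right)}$ ($n{\left(C,s \right)} = -3 + \frac{1}{4 \left(-145 + \left(C - 72\right)\right)} = -3 + \frac{1}{4 \left(-145 + \left(-72 + C\right)\right)} = -3 + \frac{1}{4 \left(-217 + C\right)}$)
$Q{\left(w \right)} = 4$ ($Q{\left(w \right)} = 2 + 2 = 4$)
$t = 9$ ($t = 9 - \left(4 - 4\right)^{2} = 9 - 0^{2} = 9 - 0 = 9 + 0 = 9$)
$\sqrt{t + n{\left(143,-32 \right)}} = \sqrt{9 + \frac{2605 - 1716}{4 \left(-217 + 143\right)}} = \sqrt{9 + \frac{2605 - 1716}{4 \left(-74\right)}} = \sqrt{9 + \frac{1}{4} \left(- \frac{1}{74}\right) 889} = \sqrt{9 - \frac{889}{296}} = \sqrt{\frac{1775}{296}} = \frac{5 \sqrt{5254}}{148}$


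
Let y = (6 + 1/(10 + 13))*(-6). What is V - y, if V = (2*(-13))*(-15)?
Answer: 9804/23 ≈ 426.26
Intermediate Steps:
y = -834/23 (y = (6 + 1/23)*(-6) = (139/23)*(-6) = -834/23 ≈ -36.261)
V = 390 (V = -26*(-15) = 390)
V - y = 390 - 1*(-834/23) = 390 + 834/23 = 9804/23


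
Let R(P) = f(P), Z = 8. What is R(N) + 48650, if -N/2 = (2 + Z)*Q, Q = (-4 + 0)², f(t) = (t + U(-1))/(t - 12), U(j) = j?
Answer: 16152121/332 ≈ 48651.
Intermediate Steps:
f(t) = (-1 + t)/(-12 + t) (f(t) = (t - 1)/(t - 12) = (-1 + t)/(-12 + t))
Q = 16 (Q = (-4)² = 16)
N = -320 (N = -2*(2 + 8)*16 = -20*16 = -2*160 = -320)
R(P) = (-1 + P)/(-12 + P)
R(N) + 48650 = (-1 - 320)/(-12 - 320) + 48650 = -321/(-332) + 48650 = -1/332*(-321) + 48650 = 321/332 + 48650 = 16152121/332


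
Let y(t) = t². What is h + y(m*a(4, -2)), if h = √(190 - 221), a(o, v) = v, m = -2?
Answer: 16 + I*√31 ≈ 16.0 + 5.5678*I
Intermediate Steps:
h = I*√31 (h = √(-31) = I*√31 ≈ 5.5678*I)
h + y(m*a(4, -2)) = I*√31 + (-2*(-2))² = I*√31 + 4² = I*√31 + 16 = 16 + I*√31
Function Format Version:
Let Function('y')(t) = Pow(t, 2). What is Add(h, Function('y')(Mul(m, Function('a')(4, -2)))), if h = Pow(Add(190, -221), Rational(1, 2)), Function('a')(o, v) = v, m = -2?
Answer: Add(16, Mul(I, Pow(31, Rational(1, 2)))) ≈ Add(16.000, Mul(5.5678, I))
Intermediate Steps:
h = Mul(I, Pow(31, Rational(1, 2))) (h = Pow(-31, Rational(1, 2)) = Mul(I, Pow(31, Rational(1, 2))) ≈ Mul(5.5678, I))
Add(h, Function('y')(Mul(m, Function('a')(4, -2)))) = Add(Mul(I, Pow(31, Rational(1, 2))), Pow(Mul(-2, -2), 2)) = Add(Mul(I, Pow(31, Rational(1, 2))), Pow(4, 2)) = Add(Mul(I, Pow(31, Rational(1, 2))), 16) = Add(16, Mul(I, Pow(31, Rational(1, 2))))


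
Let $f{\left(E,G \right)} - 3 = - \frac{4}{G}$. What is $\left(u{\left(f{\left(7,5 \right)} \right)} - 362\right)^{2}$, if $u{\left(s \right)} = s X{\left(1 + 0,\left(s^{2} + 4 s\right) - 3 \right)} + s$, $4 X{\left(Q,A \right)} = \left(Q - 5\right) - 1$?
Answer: $\frac{52577001}{400} \approx 1.3144 \cdot 10^{5}$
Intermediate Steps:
$X{\left(Q,A \right)} = - \frac{3}{2} + \frac{Q}{4}$ ($X{\left(Q,A \right)} = \frac{\left(Q - 5\right) - 1}{4} = \frac{\left(-5 + Q\right) - 1}{4} = \frac{-6 + Q}{4} = - \frac{3}{2} + \frac{Q}{4}$)
$f{\left(E,G \right)} = 3 - \frac{4}{G}$
$u{\left(s \right)} = - \frac{s}{4}$ ($u{\left(s \right)} = s \left(- \frac{3}{2} + \frac{1 + 0}{4}\right) + s = s \left(- \frac{3}{2} + \frac{1}{4} \cdot 1\right) + s = s \left(- \frac{3}{2} + \frac{1}{4}\right) + s = s \left(- \frac{5}{4}\right) + s = - \frac{5 s}{4} + s = - \frac{s}{4}$)
$\left(u{\left(f{\left(7,5 \right)} \right)} - 362\right)^{2} = \left(- \frac{3 - \frac{4}{5}}{4} - 362\right)^{2} = \left(\left(- \frac{1}{4}\right) \frac{11}{5} - 362\right)^{2} = \left(- \frac{11}{20} - 362\right)^{2} = \left(- \frac{7251}{20}\right)^{2} = \frac{52577001}{400}$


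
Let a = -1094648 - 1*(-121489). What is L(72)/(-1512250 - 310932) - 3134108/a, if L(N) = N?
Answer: 2856989612104/887122985969 ≈ 3.2205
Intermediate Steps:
a = -973159 (a = -1094648 + 121489 = -973159)
L(72)/(-1512250 - 310932) - 3134108/a = 72/(-1512250 - 310932) - 3134108/(-973159) = 72/(-1823182) - 3134108*(-1/973159) = 72*(-1/1823182) + 3134108/973159 = -36/911591 + 3134108/973159 = 2856989612104/887122985969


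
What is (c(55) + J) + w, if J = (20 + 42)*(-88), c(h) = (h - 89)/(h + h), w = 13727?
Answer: 454888/55 ≈ 8270.7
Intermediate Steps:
c(h) = (-89 + h)/(2*h) (c(h) = (-89 + h)/((2*h)) = (-89 + h)*(1/(2*h)) = (-89 + h)/(2*h))
J = -5456 (J = 62*(-88) = -5456)
(c(55) + J) + w = ((½)*(-89 + 55)/55 - 5456) + 13727 = ((½)*(1/55)*(-34) - 5456) + 13727 = (-17/55 - 5456) + 13727 = -300097/55 + 13727 = 454888/55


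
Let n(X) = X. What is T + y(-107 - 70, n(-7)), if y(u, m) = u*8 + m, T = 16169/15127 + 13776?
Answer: 186880000/15127 ≈ 12354.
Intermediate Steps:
T = 208405721/15127 (T = 16169*(1/15127) + 13776 = 16169/15127 + 13776 = 208405721/15127 ≈ 13777.)
y(u, m) = m + 8*u (y(u, m) = 8*u + m = m + 8*u)
T + y(-107 - 70, n(-7)) = 208405721/15127 + (-7 + 8*(-107 - 70)) = 208405721/15127 + (-7 + 8*(-177)) = 208405721/15127 + (-7 - 1416) = 208405721/15127 - 1423 = 186880000/15127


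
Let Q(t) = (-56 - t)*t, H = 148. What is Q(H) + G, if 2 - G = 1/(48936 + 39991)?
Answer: -2684706131/88927 ≈ -30190.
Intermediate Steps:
Q(t) = t*(-56 - t)
G = 177853/88927 (G = 2 - 1/(48936 + 39991) = 2 - 1/88927 = 177853/88927 ≈ 2.0000)
Q(H) + G = -1*148*(56 + 148) + 177853/88927 = -1*148*204 + 177853/88927 = -30192 + 177853/88927 = -2684706131/88927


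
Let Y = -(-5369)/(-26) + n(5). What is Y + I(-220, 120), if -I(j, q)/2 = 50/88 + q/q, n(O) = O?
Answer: -2251/11 ≈ -204.64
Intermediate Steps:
I(j, q) = -69/22 (I(j, q) = -2*(50/88 + q/q) = -2*(50*(1/88) + 1) = -2*(25/44 + 1) = -2*69/44 = -69/22)
Y = -403/2 (Y = -(-5369)/(-26) + 5 = -(-5369)*(-1)/26 + 5 = -59*7/2 + 5 = -413/2 + 5 = -403/2 ≈ -201.50)
Y + I(-220, 120) = -403/2 - 69/22 = -2251/11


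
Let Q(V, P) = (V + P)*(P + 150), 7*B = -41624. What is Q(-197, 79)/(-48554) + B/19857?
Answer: 867509641/3374478723 ≈ 0.25708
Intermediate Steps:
B = -41624/7 (B = (1/7)*(-41624) = -41624/7 ≈ -5946.3)
Q(V, P) = (150 + P)*(P + V) (Q(V, P) = (P + V)*(150 + P) = (150 + P)*(P + V))
Q(-197, 79)/(-48554) + B/19857 = (79**2 + 150*79 + 150*(-197) + 79*(-197))/(-48554) - 41624/7/19857 = (6241 + 11850 - 29550 - 15563)*(-1/48554) - 41624/7*1/19857 = -27022*(-1/48554) - 41624/138999 = 13511/24277 - 41624/138999 = 867509641/3374478723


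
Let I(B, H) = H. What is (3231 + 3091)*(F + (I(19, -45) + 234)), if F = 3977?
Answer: 26337452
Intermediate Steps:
(3231 + 3091)*(F + (I(19, -45) + 234)) = (3231 + 3091)*(3977 + (-45 + 234)) = 6322*(3977 + 189) = 6322*4166 = 26337452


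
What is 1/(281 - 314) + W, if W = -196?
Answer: -6469/33 ≈ -196.03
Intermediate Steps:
1/(281 - 314) + W = 1/(281 - 314) - 196 = 1/(-33) - 196 = -1/33 - 196 = -6469/33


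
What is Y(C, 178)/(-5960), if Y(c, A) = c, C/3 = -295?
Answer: 177/1192 ≈ 0.14849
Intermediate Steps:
C = -885 (C = 3*(-295) = -885)
Y(C, 178)/(-5960) = -885/(-5960) = -885*(-1/5960) = 177/1192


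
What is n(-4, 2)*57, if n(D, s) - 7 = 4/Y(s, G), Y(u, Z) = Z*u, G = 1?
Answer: 513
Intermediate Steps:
n(D, s) = 7 + 4/s (n(D, s) = 7 + 4/((1*s)) = 7 + 4/s)
n(-4, 2)*57 = (7 + 4/2)*57 = (7 + 4*(½))*57 = (7 + 2)*57 = 9*57 = 513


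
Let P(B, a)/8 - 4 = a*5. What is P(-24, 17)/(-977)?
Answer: -712/977 ≈ -0.72876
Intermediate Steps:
P(B, a) = 32 + 40*a (P(B, a) = 32 + 8*(a*5) = 32 + 8*(5*a) = 32 + 40*a)
P(-24, 17)/(-977) = (32 + 40*17)/(-977) = (32 + 680)*(-1/977) = 712*(-1/977) = -712/977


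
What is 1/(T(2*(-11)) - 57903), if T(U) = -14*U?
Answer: -1/57595 ≈ -1.7363e-5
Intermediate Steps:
1/(T(2*(-11)) - 57903) = 1/(-28*(-11) - 57903) = 1/(-14*(-22) - 57903) = 1/(308 - 57903) = 1/(-57595) = -1/57595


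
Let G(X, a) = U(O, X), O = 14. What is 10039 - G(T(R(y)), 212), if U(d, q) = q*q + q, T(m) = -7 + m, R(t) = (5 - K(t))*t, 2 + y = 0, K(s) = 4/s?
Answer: 9619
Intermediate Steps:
y = -2 (y = -2 + 0 = -2)
R(t) = t*(5 - 4/t) (R(t) = (5 - 4/t)*t = t*(5 - 4/t))
U(d, q) = q + q² (U(d, q) = q² + q = q + q²)
G(X, a) = X*(1 + X)
10039 - G(T(R(y)), 212) = 10039 - (-7 + (-4 + 5*(-2)))*(1 + (-7 + (-4 + 5*(-2)))) = 10039 - (-7 + (-4 - 10))*(1 + (-7 + (-4 - 10))) = 10039 - (-7 - 14)*(1 + (-7 - 14)) = 10039 - (-21)*(1 - 21) = 10039 - (-21)*(-20) = 10039 - 1*420 = 10039 - 420 = 9619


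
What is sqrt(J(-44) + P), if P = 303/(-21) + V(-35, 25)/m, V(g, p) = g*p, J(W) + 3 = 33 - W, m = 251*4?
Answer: sqrt(724838051)/3514 ≈ 7.6616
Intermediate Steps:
m = 1004
J(W) = 30 - W (J(W) = -3 + (33 - W) = 30 - W)
P = -107529/7028 (P = 303/(-21) - 35*25/1004 = 303*(-1/21) - 875*1/1004 = -101/7 - 875/1004 = -107529/7028 ≈ -15.300)
sqrt(J(-44) + P) = sqrt((30 - 1*(-44)) - 107529/7028) = sqrt((30 + 44) - 107529/7028) = sqrt(74 - 107529/7028) = sqrt(412543/7028) = sqrt(724838051)/3514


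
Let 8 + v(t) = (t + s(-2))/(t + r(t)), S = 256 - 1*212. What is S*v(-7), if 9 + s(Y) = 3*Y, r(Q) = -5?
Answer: -814/3 ≈ -271.33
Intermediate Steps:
S = 44 (S = 256 - 212 = 44)
s(Y) = -9 + 3*Y
v(t) = -8 + (-15 + t)/(-5 + t) (v(t) = -8 + (t + (-9 + 3*(-2)))/(t - 5) = -8 + (t + (-9 - 6))/(-5 + t) = -8 + (t - 15)/(-5 + t) = -8 + (-15 + t)/(-5 + t))
S*v(-7) = 44*((25 - 7*(-7))/(-5 - 7)) = 44*((25 + 49)/(-12)) = 44*(-1/12*74) = 44*(-37/6) = -814/3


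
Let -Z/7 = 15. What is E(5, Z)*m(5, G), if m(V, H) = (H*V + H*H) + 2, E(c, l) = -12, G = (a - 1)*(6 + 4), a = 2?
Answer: -1824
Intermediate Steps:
Z = -105 (Z = -7*15 = -105)
G = 10 (G = (2 - 1)*(6 + 4) = 1*10 = 10)
m(V, H) = 2 + H² + H*V (m(V, H) = (H*V + H²) + 2 = (H² + H*V) + 2 = 2 + H² + H*V)
E(5, Z)*m(5, G) = -12*(2 + 10² + 10*5) = -12*(2 + 100 + 50) = -12*152 = -1824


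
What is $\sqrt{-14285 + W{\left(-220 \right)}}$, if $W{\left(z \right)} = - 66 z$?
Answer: $\sqrt{235} \approx 15.33$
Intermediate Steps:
$\sqrt{-14285 + W{\left(-220 \right)}} = \sqrt{-14285 - -14520} = \sqrt{-14285 + 14520} = \sqrt{235}$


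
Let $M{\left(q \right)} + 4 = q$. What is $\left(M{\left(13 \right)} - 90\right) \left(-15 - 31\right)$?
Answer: $3726$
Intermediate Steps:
$M{\left(q \right)} = -4 + q$
$\left(M{\left(13 \right)} - 90\right) \left(-15 - 31\right) = \left(\left(-4 + 13\right) - 90\right) \left(-15 - 31\right) = \left(9 - 90\right) \left(-15 - 31\right) = \left(-81\right) \left(-46\right) = 3726$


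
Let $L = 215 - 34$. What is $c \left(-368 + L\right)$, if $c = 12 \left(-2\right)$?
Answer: $4488$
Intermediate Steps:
$L = 181$
$c = -24$
$c \left(-368 + L\right) = - 24 \left(-368 + 181\right) = \left(-24\right) \left(-187\right) = 4488$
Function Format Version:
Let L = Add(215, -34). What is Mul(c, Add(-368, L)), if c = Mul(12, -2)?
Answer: 4488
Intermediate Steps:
L = 181
c = -24
Mul(c, Add(-368, L)) = Mul(-24, Add(-368, 181)) = Mul(-24, -187) = 4488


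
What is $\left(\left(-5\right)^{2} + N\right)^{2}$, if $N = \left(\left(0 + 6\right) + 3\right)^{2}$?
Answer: $11236$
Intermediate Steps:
$N = 81$ ($N = \left(6 + 3\right)^{2} = 9^{2} = 81$)
$\left(\left(-5\right)^{2} + N\right)^{2} = \left(\left(-5\right)^{2} + 81\right)^{2} = \left(25 + 81\right)^{2} = 106^{2} = 11236$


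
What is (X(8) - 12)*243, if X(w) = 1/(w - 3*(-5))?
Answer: -66825/23 ≈ -2905.4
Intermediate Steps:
X(w) = 1/(15 + w) (X(w) = 1/(w + 15) = 1/(15 + w))
(X(8) - 12)*243 = (1/(15 + 8) - 12)*243 = (1/23 - 12)*243 = -275/23*243 = -66825/23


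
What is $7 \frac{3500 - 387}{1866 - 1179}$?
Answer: $\frac{21791}{687} \approx 31.719$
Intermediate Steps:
$7 \frac{3500 - 387}{1866 - 1179} = 7 \cdot \frac{3113}{687} = \frac{21791}{687}$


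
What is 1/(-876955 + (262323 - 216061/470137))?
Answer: -470137/288961460645 ≈ -1.6270e-6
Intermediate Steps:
1/(-876955 + (262323 - 216061/470137)) = 1/(-876955 + 123327532190/470137) = 1/(-288961460645/470137) = -470137/288961460645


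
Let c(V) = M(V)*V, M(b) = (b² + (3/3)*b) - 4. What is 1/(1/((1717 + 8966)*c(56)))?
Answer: 1907214624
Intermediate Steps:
M(b) = -4 + b + b² (M(b) = (b² + (3*(⅓))*b) - 4 = (b² + 1*b) - 4 = (b² + b) - 4 = (b + b²) - 4 = -4 + b + b²)
c(V) = V*(-4 + V + V²) (c(V) = (-4 + V + V²)*V = V*(-4 + V + V²))
1/(1/((1717 + 8966)*c(56))) = 1/(1/((1717 + 8966)*((56*(-4 + 56 + 56²))))) = 1/(1/(10683*((56*(-4 + 56 + 3136))))) = 1/(1/(10683*((56*3188)))) = 1/((1/10683)/178528) = 1/((1/10683)*(1/178528)) = 1/(1/1907214624) = 1907214624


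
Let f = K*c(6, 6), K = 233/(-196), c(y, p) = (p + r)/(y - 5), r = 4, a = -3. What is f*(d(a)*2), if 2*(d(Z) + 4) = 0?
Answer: 4660/49 ≈ 95.102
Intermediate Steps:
d(Z) = -4 (d(Z) = -4 + (½)*0 = -4 + 0 = -4)
c(y, p) = (4 + p)/(-5 + y) (c(y, p) = (p + 4)/(y - 5) = (4 + p)/(-5 + y))
K = -233/196 (K = 233*(-1/196) = -233/196 ≈ -1.1888)
f = -1165/98 (f = -233*(4 + 6)/(196*(-5 + 6)) = -233*10/(196*1) = -233*10/196 = -233/196*10 = -1165/98 ≈ -11.888)
f*(d(a)*2) = -(-2330)*2/49 = -1165/98*(-8) = 4660/49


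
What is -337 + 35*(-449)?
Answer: -16052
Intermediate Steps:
-337 + 35*(-449) = -337 - 15715 = -16052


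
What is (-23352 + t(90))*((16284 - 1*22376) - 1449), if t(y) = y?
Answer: 175418742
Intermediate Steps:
(-23352 + t(90))*((16284 - 1*22376) - 1449) = (-23352 + 90)*((16284 - 1*22376) - 1449) = -23262*((16284 - 22376) - 1449) = -23262*(-6092 - 1449) = -23262*(-7541) = 175418742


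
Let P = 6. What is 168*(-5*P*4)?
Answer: -20160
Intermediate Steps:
168*(-5*P*4) = 168*(-5*6*4) = 168*(-30*4) = 168*(-120) = -20160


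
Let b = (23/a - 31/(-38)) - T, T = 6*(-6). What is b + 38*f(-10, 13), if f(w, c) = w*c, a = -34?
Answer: -1583947/323 ≈ -4903.9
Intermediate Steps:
f(w, c) = c*w
T = -36
b = 11673/323 (b = (23/(-34) - 31/(-38)) - 1*(-36) = (23*(-1/34) - 31*(-1/38)) + 36 = (-23/34 + 31/38) + 36 = 45/323 + 36 = 11673/323 ≈ 36.139)
b + 38*f(-10, 13) = 11673/323 + 38*(13*(-10)) = 11673/323 + 38*(-130) = 11673/323 - 4940 = -1583947/323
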